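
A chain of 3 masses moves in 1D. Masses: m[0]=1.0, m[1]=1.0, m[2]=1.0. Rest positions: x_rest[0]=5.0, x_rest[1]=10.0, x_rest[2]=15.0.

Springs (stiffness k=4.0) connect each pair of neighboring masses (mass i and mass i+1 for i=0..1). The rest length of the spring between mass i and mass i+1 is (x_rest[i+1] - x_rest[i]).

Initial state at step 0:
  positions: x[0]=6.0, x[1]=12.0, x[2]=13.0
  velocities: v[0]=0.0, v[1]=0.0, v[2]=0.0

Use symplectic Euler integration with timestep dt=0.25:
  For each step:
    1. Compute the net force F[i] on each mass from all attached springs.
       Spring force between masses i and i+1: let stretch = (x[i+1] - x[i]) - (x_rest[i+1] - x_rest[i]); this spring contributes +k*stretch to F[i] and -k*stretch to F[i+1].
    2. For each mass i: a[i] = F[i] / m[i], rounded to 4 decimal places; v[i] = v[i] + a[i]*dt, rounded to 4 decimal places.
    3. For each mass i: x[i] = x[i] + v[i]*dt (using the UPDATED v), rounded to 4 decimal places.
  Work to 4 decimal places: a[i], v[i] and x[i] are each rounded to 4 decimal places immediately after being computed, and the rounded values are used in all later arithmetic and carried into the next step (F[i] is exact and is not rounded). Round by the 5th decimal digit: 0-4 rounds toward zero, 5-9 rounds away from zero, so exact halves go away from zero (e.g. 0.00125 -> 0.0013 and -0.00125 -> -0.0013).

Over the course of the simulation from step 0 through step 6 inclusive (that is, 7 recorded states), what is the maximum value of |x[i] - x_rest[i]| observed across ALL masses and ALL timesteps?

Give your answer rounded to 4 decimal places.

Step 0: x=[6.0000 12.0000 13.0000] v=[0.0000 0.0000 0.0000]
Step 1: x=[6.2500 10.7500 14.0000] v=[1.0000 -5.0000 4.0000]
Step 2: x=[6.3750 9.1875 15.4375] v=[0.5000 -6.2500 5.7500]
Step 3: x=[5.9531 8.4844 16.5625] v=[-1.6875 -2.8125 4.5000]
Step 4: x=[4.9141 9.1680 16.9180] v=[-4.1562 2.7343 1.4219]
Step 5: x=[3.6885 10.7256 16.5860] v=[-4.9023 6.2304 -1.3281]
Step 6: x=[2.9722 11.9890 16.0389] v=[-2.8652 5.0537 -2.1885]
Max displacement = 2.0278

Answer: 2.0278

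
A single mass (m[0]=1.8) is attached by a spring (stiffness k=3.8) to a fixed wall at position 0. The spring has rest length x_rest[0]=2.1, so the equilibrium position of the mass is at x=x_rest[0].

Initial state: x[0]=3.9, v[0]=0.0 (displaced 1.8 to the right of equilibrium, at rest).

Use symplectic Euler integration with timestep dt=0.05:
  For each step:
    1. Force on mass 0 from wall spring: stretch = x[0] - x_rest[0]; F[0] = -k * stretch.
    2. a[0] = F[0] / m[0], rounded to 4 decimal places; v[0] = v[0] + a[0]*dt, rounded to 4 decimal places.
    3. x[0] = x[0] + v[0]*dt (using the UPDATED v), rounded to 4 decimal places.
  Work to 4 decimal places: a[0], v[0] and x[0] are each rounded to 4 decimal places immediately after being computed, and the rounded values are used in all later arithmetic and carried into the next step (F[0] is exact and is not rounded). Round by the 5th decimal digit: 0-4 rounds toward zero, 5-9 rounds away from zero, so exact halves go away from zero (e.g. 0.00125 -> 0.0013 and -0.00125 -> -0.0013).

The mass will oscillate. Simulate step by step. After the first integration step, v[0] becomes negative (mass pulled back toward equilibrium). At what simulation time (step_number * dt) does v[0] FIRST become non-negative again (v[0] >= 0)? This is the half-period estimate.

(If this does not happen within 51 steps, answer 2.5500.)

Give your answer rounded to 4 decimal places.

Answer: 2.2000

Derivation:
Step 0: x=[3.9000] v=[0.0000]
Step 1: x=[3.8905] v=[-0.1900]
Step 2: x=[3.8716] v=[-0.3790]
Step 3: x=[3.8433] v=[-0.5660]
Step 4: x=[3.8058] v=[-0.7500]
Step 5: x=[3.7593] v=[-0.9301]
Step 6: x=[3.7040] v=[-1.1053]
Step 7: x=[3.6403] v=[-1.2746]
Step 8: x=[3.5684] v=[-1.4372]
Step 9: x=[3.4888] v=[-1.5922]
Step 10: x=[3.4019] v=[-1.7388]
Step 11: x=[3.3081] v=[-1.8762]
Step 12: x=[3.2079] v=[-2.0037]
Step 13: x=[3.1019] v=[-2.1206]
Step 14: x=[2.9906] v=[-2.2264]
Step 15: x=[2.8746] v=[-2.3204]
Step 16: x=[2.7545] v=[-2.4022]
Step 17: x=[2.6309] v=[-2.4713]
Step 18: x=[2.5045] v=[-2.5273]
Step 19: x=[2.3760] v=[-2.5700]
Step 20: x=[2.2460] v=[-2.5991]
Step 21: x=[2.1153] v=[-2.6145]
Step 22: x=[1.9845] v=[-2.6161]
Step 23: x=[1.8543] v=[-2.6039]
Step 24: x=[1.7254] v=[-2.5780]
Step 25: x=[1.5985] v=[-2.5385]
Step 26: x=[1.4742] v=[-2.4856]
Step 27: x=[1.3532] v=[-2.4195]
Step 28: x=[1.2362] v=[-2.3407]
Step 29: x=[1.1237] v=[-2.2495]
Step 30: x=[1.0164] v=[-2.1464]
Step 31: x=[0.9148] v=[-2.0320]
Step 32: x=[0.8195] v=[-1.9069]
Step 33: x=[0.7309] v=[-1.7717]
Step 34: x=[0.6495] v=[-1.6272]
Step 35: x=[0.5758] v=[-1.4741]
Step 36: x=[0.5101] v=[-1.3132]
Step 37: x=[0.4528] v=[-1.1454]
Step 38: x=[0.4042] v=[-0.9715]
Step 39: x=[0.3646] v=[-0.7925]
Step 40: x=[0.3341] v=[-0.6093]
Step 41: x=[0.3130] v=[-0.4229]
Step 42: x=[0.3013] v=[-0.2343]
Step 43: x=[0.2991] v=[-0.0444]
Step 44: x=[0.3064] v=[0.1457]
First v>=0 after going negative at step 44, time=2.2000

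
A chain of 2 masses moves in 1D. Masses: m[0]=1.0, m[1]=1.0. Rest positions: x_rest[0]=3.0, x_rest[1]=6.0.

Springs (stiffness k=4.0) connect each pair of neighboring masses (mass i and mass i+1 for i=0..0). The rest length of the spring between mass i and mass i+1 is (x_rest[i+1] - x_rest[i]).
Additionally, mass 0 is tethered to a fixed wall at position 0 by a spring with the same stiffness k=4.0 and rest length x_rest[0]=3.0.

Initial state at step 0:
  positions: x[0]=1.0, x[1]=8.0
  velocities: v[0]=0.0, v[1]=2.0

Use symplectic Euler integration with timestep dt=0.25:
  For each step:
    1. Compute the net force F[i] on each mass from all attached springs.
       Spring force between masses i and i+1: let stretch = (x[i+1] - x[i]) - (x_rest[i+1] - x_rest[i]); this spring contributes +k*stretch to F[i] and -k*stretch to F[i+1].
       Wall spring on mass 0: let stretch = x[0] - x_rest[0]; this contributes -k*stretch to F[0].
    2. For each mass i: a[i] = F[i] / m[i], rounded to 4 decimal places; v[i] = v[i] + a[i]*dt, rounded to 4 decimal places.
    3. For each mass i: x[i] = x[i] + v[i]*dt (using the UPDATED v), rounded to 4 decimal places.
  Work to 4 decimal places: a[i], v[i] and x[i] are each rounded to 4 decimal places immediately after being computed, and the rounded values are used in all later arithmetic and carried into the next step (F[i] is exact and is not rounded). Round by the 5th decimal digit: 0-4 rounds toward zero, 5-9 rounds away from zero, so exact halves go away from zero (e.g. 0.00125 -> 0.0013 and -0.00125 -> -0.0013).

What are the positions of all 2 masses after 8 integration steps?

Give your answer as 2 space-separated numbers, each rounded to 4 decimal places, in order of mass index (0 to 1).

Answer: 1.2434 7.4123

Derivation:
Step 0: x=[1.0000 8.0000] v=[0.0000 2.0000]
Step 1: x=[2.5000 7.5000] v=[6.0000 -2.0000]
Step 2: x=[4.6250 6.5000] v=[8.5000 -4.0000]
Step 3: x=[6.0625 5.7813] v=[5.7500 -2.8750]
Step 4: x=[5.9141 5.8829] v=[-0.5937 0.4062]
Step 5: x=[4.2794 6.7423] v=[-6.5390 3.4374]
Step 6: x=[2.1905 7.7359] v=[-8.3555 3.9745]
Step 7: x=[0.9404 8.0932] v=[-5.0006 1.4291]
Step 8: x=[1.2434 7.4123] v=[1.2118 -2.7237]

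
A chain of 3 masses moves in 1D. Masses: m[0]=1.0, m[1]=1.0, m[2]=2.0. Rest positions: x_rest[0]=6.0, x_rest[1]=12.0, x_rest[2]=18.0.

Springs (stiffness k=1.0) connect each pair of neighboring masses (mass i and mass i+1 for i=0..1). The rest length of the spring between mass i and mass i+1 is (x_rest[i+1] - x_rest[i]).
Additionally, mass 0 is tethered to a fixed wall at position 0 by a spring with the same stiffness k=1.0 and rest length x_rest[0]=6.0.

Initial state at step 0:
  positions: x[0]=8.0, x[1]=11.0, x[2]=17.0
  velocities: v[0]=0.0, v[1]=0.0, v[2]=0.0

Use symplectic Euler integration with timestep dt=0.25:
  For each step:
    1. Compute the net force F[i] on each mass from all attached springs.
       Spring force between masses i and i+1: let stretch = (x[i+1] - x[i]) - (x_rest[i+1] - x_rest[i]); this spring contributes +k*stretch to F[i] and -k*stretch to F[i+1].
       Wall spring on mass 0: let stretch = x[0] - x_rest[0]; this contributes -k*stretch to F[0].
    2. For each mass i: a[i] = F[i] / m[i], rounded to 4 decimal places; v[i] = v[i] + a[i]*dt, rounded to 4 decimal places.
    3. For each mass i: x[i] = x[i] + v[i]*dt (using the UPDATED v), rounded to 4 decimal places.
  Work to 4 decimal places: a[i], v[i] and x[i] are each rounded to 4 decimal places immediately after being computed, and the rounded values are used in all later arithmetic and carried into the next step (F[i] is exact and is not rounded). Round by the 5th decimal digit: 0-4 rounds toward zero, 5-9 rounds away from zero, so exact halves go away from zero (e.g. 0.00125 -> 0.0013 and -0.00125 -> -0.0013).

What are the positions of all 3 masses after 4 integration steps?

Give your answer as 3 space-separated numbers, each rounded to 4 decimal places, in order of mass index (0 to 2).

Answer: 5.5752 12.2911 17.0776

Derivation:
Step 0: x=[8.0000 11.0000 17.0000] v=[0.0000 0.0000 0.0000]
Step 1: x=[7.6875 11.1875 17.0000] v=[-1.2500 0.7500 0.0000]
Step 2: x=[7.1133 11.5195 17.0059] v=[-2.2969 1.3281 0.0235]
Step 3: x=[6.3699 11.9191 17.0278] v=[-2.9737 1.5982 0.0877]
Step 4: x=[5.5752 12.2911 17.0776] v=[-3.1789 1.4881 0.1991]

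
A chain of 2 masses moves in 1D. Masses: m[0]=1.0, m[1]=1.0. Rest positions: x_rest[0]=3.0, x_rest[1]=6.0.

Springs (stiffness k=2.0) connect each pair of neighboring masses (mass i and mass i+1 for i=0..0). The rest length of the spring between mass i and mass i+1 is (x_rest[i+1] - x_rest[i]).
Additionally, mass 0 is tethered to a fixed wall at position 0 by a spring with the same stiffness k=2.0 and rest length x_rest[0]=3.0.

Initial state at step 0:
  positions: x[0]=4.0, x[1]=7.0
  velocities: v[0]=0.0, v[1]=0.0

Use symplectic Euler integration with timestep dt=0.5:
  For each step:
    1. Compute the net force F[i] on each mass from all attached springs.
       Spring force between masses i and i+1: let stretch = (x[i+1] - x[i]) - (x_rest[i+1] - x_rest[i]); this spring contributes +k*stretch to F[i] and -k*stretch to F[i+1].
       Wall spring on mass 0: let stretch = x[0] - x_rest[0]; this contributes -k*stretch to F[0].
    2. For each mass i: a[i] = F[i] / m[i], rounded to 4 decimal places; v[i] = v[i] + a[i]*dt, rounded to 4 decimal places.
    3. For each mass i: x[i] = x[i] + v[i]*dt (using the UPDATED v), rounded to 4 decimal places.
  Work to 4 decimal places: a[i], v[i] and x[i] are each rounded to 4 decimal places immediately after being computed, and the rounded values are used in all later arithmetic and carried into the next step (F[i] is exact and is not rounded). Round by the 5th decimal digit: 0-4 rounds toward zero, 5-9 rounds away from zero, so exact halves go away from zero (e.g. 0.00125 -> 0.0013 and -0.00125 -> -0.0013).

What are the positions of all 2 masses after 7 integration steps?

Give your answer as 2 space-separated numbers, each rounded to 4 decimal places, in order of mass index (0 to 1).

Step 0: x=[4.0000 7.0000] v=[0.0000 0.0000]
Step 1: x=[3.5000 7.0000] v=[-1.0000 0.0000]
Step 2: x=[3.0000 6.7500] v=[-1.0000 -0.5000]
Step 3: x=[2.8750 6.1250] v=[-0.2500 -1.2500]
Step 4: x=[2.9375 5.3750] v=[0.1250 -1.5000]
Step 5: x=[2.7500 4.9063] v=[-0.3750 -0.9375]
Step 6: x=[2.2657 4.8594] v=[-0.9687 -0.0938]
Step 7: x=[1.9454 5.0157] v=[-0.6407 0.3125]

Answer: 1.9454 5.0157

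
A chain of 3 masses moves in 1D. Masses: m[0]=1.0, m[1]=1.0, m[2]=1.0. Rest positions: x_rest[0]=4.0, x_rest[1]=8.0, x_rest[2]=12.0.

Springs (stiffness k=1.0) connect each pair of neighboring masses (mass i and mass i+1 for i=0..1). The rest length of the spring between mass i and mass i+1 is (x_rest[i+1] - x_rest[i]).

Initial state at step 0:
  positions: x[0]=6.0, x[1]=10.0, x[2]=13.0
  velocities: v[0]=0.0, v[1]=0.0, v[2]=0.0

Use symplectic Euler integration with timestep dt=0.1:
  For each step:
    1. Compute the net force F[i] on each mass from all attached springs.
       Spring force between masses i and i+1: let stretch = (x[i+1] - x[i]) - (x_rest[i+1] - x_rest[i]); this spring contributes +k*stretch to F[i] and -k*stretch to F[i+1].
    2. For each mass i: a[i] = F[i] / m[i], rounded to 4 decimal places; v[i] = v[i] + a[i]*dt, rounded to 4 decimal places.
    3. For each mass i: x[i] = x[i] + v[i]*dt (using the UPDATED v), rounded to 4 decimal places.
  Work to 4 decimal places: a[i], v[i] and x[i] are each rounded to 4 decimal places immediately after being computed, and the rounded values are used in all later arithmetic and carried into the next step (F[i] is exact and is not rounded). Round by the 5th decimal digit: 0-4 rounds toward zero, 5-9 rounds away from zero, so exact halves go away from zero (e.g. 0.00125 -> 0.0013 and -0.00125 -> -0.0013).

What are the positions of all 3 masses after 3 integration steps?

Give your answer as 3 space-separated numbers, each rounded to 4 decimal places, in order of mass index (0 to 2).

Step 0: x=[6.0000 10.0000 13.0000] v=[0.0000 0.0000 0.0000]
Step 1: x=[6.0000 9.9900 13.0100] v=[0.0000 -0.1000 0.1000]
Step 2: x=[5.9999 9.9703 13.0298] v=[-0.0010 -0.1970 0.1980]
Step 3: x=[5.9995 9.9415 13.0590] v=[-0.0040 -0.2881 0.2921]

Answer: 5.9995 9.9415 13.0590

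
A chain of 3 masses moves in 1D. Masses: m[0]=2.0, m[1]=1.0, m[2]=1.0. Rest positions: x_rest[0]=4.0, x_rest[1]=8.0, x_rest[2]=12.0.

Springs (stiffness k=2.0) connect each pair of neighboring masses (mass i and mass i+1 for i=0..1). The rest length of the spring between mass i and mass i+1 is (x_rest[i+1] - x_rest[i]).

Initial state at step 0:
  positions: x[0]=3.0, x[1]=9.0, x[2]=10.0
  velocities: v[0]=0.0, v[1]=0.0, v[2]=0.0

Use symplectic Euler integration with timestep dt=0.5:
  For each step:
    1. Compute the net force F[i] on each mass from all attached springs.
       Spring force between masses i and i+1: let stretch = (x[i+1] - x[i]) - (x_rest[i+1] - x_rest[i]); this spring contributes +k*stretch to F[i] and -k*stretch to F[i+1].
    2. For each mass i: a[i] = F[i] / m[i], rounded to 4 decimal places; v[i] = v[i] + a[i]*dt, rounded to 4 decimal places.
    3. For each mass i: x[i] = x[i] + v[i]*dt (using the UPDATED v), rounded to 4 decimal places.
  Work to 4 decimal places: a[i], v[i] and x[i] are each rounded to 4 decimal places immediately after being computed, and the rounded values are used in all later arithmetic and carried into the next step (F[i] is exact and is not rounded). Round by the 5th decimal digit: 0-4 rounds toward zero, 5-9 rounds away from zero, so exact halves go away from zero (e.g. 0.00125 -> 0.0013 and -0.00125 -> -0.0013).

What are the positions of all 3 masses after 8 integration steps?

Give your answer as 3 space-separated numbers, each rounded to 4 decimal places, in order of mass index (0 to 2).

Answer: 3.4539 6.6061 11.4861

Derivation:
Step 0: x=[3.0000 9.0000 10.0000] v=[0.0000 0.0000 0.0000]
Step 1: x=[3.5000 6.5000 11.5000] v=[1.0000 -5.0000 3.0000]
Step 2: x=[3.7500 5.0000 12.5000] v=[0.5000 -3.0000 2.0000]
Step 3: x=[3.3125 6.6250 11.7500] v=[-0.8750 3.2500 -1.5000]
Step 4: x=[2.7031 9.1563 10.4375] v=[-1.2188 5.0625 -2.6250]
Step 5: x=[2.7070 9.1016 10.4844] v=[0.0078 -0.1095 0.0938]
Step 6: x=[3.3096 6.5410 11.8399] v=[1.2051 -5.1213 2.7110]
Step 7: x=[3.7200 5.0141 12.5460] v=[0.8208 -3.0538 1.4121]
Step 8: x=[3.4539 6.6061 11.4861] v=[-0.5322 3.1840 -2.1198]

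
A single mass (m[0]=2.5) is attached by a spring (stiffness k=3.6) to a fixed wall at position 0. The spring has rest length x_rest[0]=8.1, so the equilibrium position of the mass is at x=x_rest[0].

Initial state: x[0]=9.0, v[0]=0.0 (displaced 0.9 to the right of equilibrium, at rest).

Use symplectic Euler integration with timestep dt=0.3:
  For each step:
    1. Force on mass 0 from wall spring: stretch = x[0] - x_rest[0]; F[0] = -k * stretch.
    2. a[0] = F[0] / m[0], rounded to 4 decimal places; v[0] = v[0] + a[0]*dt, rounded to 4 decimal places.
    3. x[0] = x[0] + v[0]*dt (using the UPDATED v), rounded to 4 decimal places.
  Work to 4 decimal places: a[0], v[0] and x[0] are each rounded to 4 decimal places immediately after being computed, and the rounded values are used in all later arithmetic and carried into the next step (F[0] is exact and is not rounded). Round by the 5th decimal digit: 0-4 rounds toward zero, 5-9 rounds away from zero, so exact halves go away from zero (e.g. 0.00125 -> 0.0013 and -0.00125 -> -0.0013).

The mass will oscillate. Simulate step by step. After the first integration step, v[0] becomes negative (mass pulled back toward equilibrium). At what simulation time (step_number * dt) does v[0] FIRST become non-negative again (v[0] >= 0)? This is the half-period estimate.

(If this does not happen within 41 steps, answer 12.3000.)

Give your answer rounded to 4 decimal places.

Answer: 2.7000

Derivation:
Step 0: x=[9.0000] v=[0.0000]
Step 1: x=[8.8834] v=[-0.3888]
Step 2: x=[8.6652] v=[-0.7272]
Step 3: x=[8.3738] v=[-0.9714]
Step 4: x=[8.0469] v=[-1.0897]
Step 5: x=[7.7269] v=[-1.0668]
Step 6: x=[7.4552] v=[-0.9056]
Step 7: x=[7.2671] v=[-0.6271]
Step 8: x=[7.1869] v=[-0.2673]
Step 9: x=[7.2251] v=[0.1272]
First v>=0 after going negative at step 9, time=2.7000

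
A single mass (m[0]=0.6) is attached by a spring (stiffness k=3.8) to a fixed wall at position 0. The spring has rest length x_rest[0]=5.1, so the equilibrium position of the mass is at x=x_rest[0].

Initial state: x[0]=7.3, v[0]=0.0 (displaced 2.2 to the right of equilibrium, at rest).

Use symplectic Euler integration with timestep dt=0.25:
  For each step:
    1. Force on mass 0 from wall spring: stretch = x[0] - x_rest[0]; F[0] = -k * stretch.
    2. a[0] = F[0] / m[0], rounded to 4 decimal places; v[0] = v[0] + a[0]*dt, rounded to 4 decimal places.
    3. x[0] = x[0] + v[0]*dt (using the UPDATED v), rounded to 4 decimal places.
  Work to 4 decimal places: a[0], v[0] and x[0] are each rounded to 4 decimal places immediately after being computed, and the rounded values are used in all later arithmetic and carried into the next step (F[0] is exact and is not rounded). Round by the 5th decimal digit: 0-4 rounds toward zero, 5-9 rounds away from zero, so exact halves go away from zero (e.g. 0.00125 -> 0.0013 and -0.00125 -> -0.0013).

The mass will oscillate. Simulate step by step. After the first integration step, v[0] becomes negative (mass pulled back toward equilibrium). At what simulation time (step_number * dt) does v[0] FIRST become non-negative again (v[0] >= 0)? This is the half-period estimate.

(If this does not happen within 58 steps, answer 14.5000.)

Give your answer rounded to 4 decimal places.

Step 0: x=[7.3000] v=[0.0000]
Step 1: x=[6.4292] v=[-3.4833]
Step 2: x=[5.0322] v=[-5.5879]
Step 3: x=[3.6621] v=[-5.4806]
Step 4: x=[2.8611] v=[-3.2039]
Step 5: x=[2.9464] v=[0.3410]
First v>=0 after going negative at step 5, time=1.2500

Answer: 1.2500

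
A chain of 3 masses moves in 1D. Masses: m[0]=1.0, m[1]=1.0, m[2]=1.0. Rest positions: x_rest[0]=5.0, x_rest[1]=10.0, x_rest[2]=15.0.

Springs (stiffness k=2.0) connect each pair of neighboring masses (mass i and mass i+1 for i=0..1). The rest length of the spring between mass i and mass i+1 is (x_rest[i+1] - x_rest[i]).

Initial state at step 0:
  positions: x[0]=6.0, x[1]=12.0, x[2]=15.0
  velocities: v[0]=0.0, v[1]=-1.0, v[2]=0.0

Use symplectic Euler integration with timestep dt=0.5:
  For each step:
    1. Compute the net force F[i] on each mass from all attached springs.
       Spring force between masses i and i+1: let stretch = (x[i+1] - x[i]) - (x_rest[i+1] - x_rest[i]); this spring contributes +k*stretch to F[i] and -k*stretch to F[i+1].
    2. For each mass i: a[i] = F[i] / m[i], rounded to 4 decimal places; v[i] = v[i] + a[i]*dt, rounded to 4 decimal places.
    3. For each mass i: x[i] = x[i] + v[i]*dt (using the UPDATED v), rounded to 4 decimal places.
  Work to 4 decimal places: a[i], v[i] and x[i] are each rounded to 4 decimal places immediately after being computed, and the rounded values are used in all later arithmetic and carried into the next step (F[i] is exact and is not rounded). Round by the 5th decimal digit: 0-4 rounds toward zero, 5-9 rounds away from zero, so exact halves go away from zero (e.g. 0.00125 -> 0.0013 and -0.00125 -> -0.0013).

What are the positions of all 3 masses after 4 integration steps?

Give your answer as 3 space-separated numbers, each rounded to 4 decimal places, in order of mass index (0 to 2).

Answer: 4.0625 11.8125 15.1250

Derivation:
Step 0: x=[6.0000 12.0000 15.0000] v=[0.0000 -1.0000 0.0000]
Step 1: x=[6.5000 10.0000 16.0000] v=[1.0000 -4.0000 2.0000]
Step 2: x=[6.2500 9.2500 16.5000] v=[-0.5000 -1.5000 1.0000]
Step 3: x=[5.0000 10.6250 15.8750] v=[-2.5000 2.7500 -1.2500]
Step 4: x=[4.0625 11.8125 15.1250] v=[-1.8750 2.3750 -1.5000]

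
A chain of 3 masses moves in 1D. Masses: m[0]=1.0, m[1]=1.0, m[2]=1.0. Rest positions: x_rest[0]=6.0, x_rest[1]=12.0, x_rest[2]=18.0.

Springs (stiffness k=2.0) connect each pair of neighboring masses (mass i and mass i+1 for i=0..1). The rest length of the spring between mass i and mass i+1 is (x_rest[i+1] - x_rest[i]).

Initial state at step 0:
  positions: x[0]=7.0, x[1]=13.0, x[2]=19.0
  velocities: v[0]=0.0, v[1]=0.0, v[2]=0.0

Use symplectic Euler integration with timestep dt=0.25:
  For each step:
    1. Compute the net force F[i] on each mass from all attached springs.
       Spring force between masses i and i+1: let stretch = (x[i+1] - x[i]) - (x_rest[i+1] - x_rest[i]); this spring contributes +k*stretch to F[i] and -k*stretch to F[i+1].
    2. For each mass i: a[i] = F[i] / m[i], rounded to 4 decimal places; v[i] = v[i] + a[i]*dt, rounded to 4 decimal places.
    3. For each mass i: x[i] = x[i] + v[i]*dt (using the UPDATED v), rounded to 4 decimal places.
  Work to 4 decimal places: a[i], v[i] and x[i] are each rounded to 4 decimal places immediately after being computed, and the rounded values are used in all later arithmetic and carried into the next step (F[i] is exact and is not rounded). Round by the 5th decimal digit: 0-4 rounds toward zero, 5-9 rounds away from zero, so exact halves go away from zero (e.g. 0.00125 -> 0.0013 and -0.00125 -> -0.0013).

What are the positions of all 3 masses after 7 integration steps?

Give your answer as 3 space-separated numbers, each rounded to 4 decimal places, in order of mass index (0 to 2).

Answer: 7.0000 13.0000 19.0000

Derivation:
Step 0: x=[7.0000 13.0000 19.0000] v=[0.0000 0.0000 0.0000]
Step 1: x=[7.0000 13.0000 19.0000] v=[0.0000 0.0000 0.0000]
Step 2: x=[7.0000 13.0000 19.0000] v=[0.0000 0.0000 0.0000]
Step 3: x=[7.0000 13.0000 19.0000] v=[0.0000 0.0000 0.0000]
Step 4: x=[7.0000 13.0000 19.0000] v=[0.0000 0.0000 0.0000]
Step 5: x=[7.0000 13.0000 19.0000] v=[0.0000 0.0000 0.0000]
Step 6: x=[7.0000 13.0000 19.0000] v=[0.0000 0.0000 0.0000]
Step 7: x=[7.0000 13.0000 19.0000] v=[0.0000 0.0000 0.0000]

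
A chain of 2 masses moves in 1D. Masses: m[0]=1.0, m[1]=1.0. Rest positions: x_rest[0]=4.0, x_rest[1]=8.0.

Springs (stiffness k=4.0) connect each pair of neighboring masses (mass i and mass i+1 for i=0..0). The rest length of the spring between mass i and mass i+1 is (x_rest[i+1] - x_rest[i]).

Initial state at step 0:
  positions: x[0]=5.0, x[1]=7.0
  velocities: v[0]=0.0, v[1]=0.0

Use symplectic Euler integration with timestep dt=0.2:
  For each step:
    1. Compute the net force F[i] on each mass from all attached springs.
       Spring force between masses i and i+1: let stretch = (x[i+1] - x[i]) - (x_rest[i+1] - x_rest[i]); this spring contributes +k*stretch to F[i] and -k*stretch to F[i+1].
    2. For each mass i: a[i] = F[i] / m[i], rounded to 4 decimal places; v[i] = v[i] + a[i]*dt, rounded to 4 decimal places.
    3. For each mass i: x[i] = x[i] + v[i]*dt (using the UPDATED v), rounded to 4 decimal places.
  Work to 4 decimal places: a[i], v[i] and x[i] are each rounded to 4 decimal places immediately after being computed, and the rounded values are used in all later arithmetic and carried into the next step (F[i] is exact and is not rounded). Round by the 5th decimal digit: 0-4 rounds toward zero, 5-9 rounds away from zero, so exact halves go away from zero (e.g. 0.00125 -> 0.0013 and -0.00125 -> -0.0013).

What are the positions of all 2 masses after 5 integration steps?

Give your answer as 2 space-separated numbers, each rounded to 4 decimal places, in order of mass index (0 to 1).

Answer: 2.9575 9.0425

Derivation:
Step 0: x=[5.0000 7.0000] v=[0.0000 0.0000]
Step 1: x=[4.6800 7.3200] v=[-1.6000 1.6000]
Step 2: x=[4.1424 7.8576] v=[-2.6880 2.6880]
Step 3: x=[3.5592 8.4408] v=[-2.9158 2.9158]
Step 4: x=[3.1171 8.8829] v=[-2.2105 2.2105]
Step 5: x=[2.9575 9.0425] v=[-0.7979 0.7979]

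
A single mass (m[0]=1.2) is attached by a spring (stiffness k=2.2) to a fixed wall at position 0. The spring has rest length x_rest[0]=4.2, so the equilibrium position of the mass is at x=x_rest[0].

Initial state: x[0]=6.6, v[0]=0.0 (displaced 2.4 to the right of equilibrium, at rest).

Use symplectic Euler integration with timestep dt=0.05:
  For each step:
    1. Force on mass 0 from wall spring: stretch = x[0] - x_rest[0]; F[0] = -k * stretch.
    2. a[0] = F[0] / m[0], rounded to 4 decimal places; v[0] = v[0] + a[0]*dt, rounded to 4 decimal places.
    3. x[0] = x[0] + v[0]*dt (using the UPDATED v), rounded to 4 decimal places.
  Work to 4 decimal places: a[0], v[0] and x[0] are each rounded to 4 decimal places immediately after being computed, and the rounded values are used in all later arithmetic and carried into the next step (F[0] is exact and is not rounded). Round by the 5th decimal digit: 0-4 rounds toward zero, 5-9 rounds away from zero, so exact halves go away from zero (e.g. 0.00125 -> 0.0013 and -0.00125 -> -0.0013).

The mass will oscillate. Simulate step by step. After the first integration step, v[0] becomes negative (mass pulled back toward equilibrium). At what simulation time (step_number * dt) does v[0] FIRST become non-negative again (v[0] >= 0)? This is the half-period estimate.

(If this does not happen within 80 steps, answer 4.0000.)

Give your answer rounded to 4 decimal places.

Step 0: x=[6.6000] v=[0.0000]
Step 1: x=[6.5890] v=[-0.2200]
Step 2: x=[6.5671] v=[-0.4390]
Step 3: x=[6.5343] v=[-0.6560]
Step 4: x=[6.4908] v=[-0.8700]
Step 5: x=[6.4368] v=[-1.0800]
Step 6: x=[6.3726] v=[-1.2850]
Step 7: x=[6.2984] v=[-1.4842]
Step 8: x=[6.2146] v=[-1.6766]
Step 9: x=[6.1215] v=[-1.8613]
Step 10: x=[6.0196] v=[-2.0374]
Step 11: x=[5.9094] v=[-2.2042]
Step 12: x=[5.7914] v=[-2.3609]
Step 13: x=[5.6661] v=[-2.5068]
Step 14: x=[5.5340] v=[-2.6412]
Step 15: x=[5.3958] v=[-2.7635]
Step 16: x=[5.2521] v=[-2.8731]
Step 17: x=[5.1036] v=[-2.9695]
Step 18: x=[4.9510] v=[-3.0523]
Step 19: x=[4.7949] v=[-3.1211]
Step 20: x=[4.6361] v=[-3.1756]
Step 21: x=[4.4753] v=[-3.2156]
Step 22: x=[4.3133] v=[-3.2408]
Step 23: x=[4.1507] v=[-3.2512]
Step 24: x=[3.9884] v=[-3.2467]
Step 25: x=[3.8270] v=[-3.2273]
Step 26: x=[3.6673] v=[-3.1931]
Step 27: x=[3.5101] v=[-3.1443]
Step 28: x=[3.3560] v=[-3.0811]
Step 29: x=[3.2058] v=[-3.0037]
Step 30: x=[3.0602] v=[-2.9126]
Step 31: x=[2.9198] v=[-2.8081]
Step 32: x=[2.7853] v=[-2.6908]
Step 33: x=[2.6572] v=[-2.5611]
Step 34: x=[2.5362] v=[-2.4197]
Step 35: x=[2.4228] v=[-2.2672]
Step 36: x=[2.3176] v=[-2.1043]
Step 37: x=[2.2210] v=[-1.9317]
Step 38: x=[2.1335] v=[-1.7503]
Step 39: x=[2.0555] v=[-1.5609]
Step 40: x=[1.9873] v=[-1.3643]
Step 41: x=[1.9292] v=[-1.1615]
Step 42: x=[1.8815] v=[-0.9533]
Step 43: x=[1.8445] v=[-0.7408]
Step 44: x=[1.8183] v=[-0.5249]
Step 45: x=[1.8030] v=[-0.3066]
Step 46: x=[1.7987] v=[-0.0869]
Step 47: x=[1.8054] v=[0.1332]
First v>=0 after going negative at step 47, time=2.3500

Answer: 2.3500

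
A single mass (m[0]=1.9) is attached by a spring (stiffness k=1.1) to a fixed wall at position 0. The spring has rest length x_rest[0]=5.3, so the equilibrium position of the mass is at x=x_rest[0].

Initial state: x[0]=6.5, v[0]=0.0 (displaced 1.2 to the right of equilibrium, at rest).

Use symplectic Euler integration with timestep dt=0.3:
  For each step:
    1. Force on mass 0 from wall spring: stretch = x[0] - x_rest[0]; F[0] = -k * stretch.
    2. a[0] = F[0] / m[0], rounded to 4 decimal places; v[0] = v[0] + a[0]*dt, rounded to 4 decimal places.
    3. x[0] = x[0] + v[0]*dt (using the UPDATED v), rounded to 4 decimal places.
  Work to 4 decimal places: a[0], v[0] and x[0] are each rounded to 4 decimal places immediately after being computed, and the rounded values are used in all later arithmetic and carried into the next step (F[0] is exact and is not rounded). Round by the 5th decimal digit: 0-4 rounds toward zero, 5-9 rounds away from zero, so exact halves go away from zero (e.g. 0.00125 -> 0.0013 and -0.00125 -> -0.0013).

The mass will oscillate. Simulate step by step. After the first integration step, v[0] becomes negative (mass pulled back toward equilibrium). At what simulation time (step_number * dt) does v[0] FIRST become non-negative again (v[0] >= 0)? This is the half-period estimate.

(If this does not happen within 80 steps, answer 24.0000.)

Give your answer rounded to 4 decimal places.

Step 0: x=[6.5000] v=[0.0000]
Step 1: x=[6.4375] v=[-0.2084]
Step 2: x=[6.3157] v=[-0.4060]
Step 3: x=[6.1410] v=[-0.5824]
Step 4: x=[5.9225] v=[-0.7285]
Step 5: x=[5.6715] v=[-0.8366]
Step 6: x=[5.4012] v=[-0.9011]
Step 7: x=[5.1256] v=[-0.9187]
Step 8: x=[4.8591] v=[-0.8884]
Step 9: x=[4.6156] v=[-0.8118]
Step 10: x=[4.4077] v=[-0.6929]
Step 11: x=[4.2463] v=[-0.5379]
Step 12: x=[4.1398] v=[-0.3549]
Step 13: x=[4.0938] v=[-0.1534]
Step 14: x=[4.1106] v=[0.0561]
First v>=0 after going negative at step 14, time=4.2000

Answer: 4.2000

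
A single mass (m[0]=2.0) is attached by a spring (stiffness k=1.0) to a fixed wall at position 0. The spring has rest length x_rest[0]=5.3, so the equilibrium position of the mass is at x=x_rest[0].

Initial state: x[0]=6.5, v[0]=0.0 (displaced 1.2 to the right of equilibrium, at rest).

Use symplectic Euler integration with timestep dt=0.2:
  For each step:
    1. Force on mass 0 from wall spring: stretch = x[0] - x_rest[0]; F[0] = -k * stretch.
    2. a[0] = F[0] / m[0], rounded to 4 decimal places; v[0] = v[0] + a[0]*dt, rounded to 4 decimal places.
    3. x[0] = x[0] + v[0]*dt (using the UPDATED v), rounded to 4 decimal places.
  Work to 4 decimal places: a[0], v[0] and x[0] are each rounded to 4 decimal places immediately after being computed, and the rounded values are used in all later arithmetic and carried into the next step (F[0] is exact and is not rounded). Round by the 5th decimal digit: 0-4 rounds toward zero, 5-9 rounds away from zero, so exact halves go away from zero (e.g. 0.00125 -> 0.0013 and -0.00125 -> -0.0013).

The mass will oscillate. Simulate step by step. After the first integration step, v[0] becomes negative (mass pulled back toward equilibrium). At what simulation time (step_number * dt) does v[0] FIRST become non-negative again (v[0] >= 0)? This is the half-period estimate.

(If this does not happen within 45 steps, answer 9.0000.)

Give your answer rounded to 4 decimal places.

Answer: 4.6000

Derivation:
Step 0: x=[6.5000] v=[0.0000]
Step 1: x=[6.4760] v=[-0.1200]
Step 2: x=[6.4285] v=[-0.2376]
Step 3: x=[6.3584] v=[-0.3505]
Step 4: x=[6.2671] v=[-0.4563]
Step 5: x=[6.1565] v=[-0.5530]
Step 6: x=[6.0288] v=[-0.6387]
Step 7: x=[5.8865] v=[-0.7116]
Step 8: x=[5.7324] v=[-0.7703]
Step 9: x=[5.5697] v=[-0.8135]
Step 10: x=[5.4016] v=[-0.8405]
Step 11: x=[5.2315] v=[-0.8507]
Step 12: x=[5.0627] v=[-0.8438]
Step 13: x=[4.8987] v=[-0.8201]
Step 14: x=[4.7427] v=[-0.7800]
Step 15: x=[4.5978] v=[-0.7243]
Step 16: x=[4.4670] v=[-0.6541]
Step 17: x=[4.3528] v=[-0.5708]
Step 18: x=[4.2576] v=[-0.4761]
Step 19: x=[4.1832] v=[-0.3719]
Step 20: x=[4.1312] v=[-0.2602]
Step 21: x=[4.1025] v=[-0.1433]
Step 22: x=[4.0978] v=[-0.0235]
Step 23: x=[4.1171] v=[0.0967]
First v>=0 after going negative at step 23, time=4.6000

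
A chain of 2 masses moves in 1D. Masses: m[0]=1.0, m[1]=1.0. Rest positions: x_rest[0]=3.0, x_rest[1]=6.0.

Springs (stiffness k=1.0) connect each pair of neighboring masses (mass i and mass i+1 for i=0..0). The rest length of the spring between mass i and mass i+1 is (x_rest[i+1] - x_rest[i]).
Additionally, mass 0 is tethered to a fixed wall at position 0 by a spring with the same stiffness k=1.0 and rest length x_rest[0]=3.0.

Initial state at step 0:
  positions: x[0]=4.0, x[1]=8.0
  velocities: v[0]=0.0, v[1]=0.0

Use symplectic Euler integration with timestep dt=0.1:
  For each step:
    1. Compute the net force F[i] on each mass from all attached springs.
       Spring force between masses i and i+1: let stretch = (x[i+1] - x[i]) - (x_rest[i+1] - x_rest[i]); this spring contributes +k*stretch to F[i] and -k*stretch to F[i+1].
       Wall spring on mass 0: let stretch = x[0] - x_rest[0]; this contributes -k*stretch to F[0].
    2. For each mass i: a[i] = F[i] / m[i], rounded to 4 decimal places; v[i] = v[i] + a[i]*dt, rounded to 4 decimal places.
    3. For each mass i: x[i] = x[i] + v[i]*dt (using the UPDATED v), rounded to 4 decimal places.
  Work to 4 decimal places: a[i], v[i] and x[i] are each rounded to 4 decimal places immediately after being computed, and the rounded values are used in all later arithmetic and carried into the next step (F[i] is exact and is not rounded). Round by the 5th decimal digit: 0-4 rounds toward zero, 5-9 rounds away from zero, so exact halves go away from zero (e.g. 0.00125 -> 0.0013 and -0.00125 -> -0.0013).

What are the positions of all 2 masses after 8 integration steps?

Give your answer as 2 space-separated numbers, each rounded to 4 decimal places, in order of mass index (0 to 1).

Step 0: x=[4.0000 8.0000] v=[0.0000 0.0000]
Step 1: x=[4.0000 7.9900] v=[0.0000 -0.1000]
Step 2: x=[3.9999 7.9701] v=[-0.0010 -0.1990]
Step 3: x=[3.9995 7.9405] v=[-0.0040 -0.2960]
Step 4: x=[3.9985 7.9015] v=[-0.0099 -0.3901]
Step 5: x=[3.9966 7.8535] v=[-0.0195 -0.4804]
Step 6: x=[3.9933 7.7969] v=[-0.0335 -0.5661]
Step 7: x=[3.9881 7.7323] v=[-0.0525 -0.6465]
Step 8: x=[3.9804 7.6602] v=[-0.0769 -0.7209]

Answer: 3.9804 7.6602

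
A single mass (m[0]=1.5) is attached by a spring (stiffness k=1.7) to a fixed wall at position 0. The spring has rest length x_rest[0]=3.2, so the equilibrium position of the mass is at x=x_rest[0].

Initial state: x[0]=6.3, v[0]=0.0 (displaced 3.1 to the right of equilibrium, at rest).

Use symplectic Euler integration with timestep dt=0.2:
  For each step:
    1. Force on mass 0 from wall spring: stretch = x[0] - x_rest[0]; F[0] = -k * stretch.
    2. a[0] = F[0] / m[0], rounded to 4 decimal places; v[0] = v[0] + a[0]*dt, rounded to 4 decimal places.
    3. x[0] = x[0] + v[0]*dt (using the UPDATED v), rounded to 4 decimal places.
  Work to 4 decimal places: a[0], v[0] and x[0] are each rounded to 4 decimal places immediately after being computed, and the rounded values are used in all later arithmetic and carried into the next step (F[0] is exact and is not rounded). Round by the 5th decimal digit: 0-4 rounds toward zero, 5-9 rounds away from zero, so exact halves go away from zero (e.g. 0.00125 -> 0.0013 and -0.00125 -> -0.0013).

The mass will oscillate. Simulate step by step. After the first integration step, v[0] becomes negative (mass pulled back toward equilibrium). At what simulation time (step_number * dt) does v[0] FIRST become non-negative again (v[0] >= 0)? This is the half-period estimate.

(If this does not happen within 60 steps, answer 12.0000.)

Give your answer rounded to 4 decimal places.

Step 0: x=[6.3000] v=[0.0000]
Step 1: x=[6.1595] v=[-0.7027]
Step 2: x=[5.8848] v=[-1.3735]
Step 3: x=[5.4884] v=[-1.9821]
Step 4: x=[4.9882] v=[-2.5008]
Step 5: x=[4.4070] v=[-2.9061]
Step 6: x=[3.7711] v=[-3.1797]
Step 7: x=[3.1093] v=[-3.3091]
Step 8: x=[2.4516] v=[-3.2885]
Step 9: x=[1.8278] v=[-3.1189]
Step 10: x=[1.2662] v=[-2.8079]
Step 11: x=[0.7923] v=[-2.3696]
Step 12: x=[0.4275] v=[-1.8239]
Step 13: x=[0.1884] v=[-1.1955]
Step 14: x=[0.0858] v=[-0.5129]
Step 15: x=[0.1244] v=[0.1930]
First v>=0 after going negative at step 15, time=3.0000

Answer: 3.0000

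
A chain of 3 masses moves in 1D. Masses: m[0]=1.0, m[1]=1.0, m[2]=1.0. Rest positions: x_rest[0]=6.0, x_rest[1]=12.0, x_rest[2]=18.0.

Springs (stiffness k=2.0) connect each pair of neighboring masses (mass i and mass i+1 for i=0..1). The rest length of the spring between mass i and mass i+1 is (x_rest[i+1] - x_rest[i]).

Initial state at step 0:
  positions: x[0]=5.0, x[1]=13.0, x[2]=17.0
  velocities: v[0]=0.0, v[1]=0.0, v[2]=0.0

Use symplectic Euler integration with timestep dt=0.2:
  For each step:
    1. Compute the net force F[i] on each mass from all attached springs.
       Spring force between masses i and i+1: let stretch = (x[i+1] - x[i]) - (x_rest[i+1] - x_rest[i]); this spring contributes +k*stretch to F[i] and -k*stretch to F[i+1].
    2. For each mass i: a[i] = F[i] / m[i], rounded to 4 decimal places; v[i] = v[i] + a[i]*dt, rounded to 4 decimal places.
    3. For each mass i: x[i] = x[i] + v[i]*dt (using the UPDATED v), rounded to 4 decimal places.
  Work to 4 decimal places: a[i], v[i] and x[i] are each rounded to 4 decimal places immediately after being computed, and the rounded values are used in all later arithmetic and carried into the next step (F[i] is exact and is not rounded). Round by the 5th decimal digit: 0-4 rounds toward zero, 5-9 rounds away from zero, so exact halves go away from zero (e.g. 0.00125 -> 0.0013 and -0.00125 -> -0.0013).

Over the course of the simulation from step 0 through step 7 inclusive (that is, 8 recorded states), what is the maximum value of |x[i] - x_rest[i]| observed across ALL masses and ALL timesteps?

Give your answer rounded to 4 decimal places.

Answer: 1.7047

Derivation:
Step 0: x=[5.0000 13.0000 17.0000] v=[0.0000 0.0000 0.0000]
Step 1: x=[5.1600 12.6800 17.1600] v=[0.8000 -1.6000 0.8000]
Step 2: x=[5.4416 12.1168 17.4416] v=[1.4080 -2.8160 1.4080]
Step 3: x=[5.7772 11.4456 17.7772] v=[1.6781 -3.3562 1.6781]
Step 4: x=[6.0863 10.8274 18.0863] v=[1.5455 -3.0909 1.5455]
Step 5: x=[6.2947 10.4106 18.2947] v=[1.0419 -2.0838 1.0419]
Step 6: x=[6.3524 10.2953 18.3524] v=[0.2883 -0.5765 0.2883]
Step 7: x=[6.2455 10.5091 18.2455] v=[-0.5345 1.0692 -0.5345]
Max displacement = 1.7047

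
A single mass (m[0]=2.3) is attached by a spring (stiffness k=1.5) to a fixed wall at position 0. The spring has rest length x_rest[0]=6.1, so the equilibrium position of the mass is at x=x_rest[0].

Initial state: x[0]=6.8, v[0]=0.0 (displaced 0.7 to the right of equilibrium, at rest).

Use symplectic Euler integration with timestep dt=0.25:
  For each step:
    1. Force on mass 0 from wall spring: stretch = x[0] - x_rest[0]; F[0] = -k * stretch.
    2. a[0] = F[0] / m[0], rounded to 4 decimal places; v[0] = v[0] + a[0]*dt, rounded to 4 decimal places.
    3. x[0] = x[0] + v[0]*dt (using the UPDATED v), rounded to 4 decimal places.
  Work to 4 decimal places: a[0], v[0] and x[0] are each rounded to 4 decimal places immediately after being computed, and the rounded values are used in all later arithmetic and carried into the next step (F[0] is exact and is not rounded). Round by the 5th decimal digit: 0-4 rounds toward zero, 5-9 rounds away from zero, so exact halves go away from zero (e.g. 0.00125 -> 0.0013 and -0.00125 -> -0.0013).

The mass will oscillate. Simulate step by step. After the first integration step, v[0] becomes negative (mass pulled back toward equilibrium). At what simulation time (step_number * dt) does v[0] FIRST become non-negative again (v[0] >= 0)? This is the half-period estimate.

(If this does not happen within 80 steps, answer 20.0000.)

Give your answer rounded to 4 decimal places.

Answer: 4.0000

Derivation:
Step 0: x=[6.8000] v=[0.0000]
Step 1: x=[6.7715] v=[-0.1141]
Step 2: x=[6.7156] v=[-0.2236]
Step 3: x=[6.6346] v=[-0.3240]
Step 4: x=[6.5318] v=[-0.4112]
Step 5: x=[6.4114] v=[-0.4816]
Step 6: x=[6.2783] v=[-0.5324]
Step 7: x=[6.1379] v=[-0.5615]
Step 8: x=[5.9960] v=[-0.5677]
Step 9: x=[5.8583] v=[-0.5508]
Step 10: x=[5.7305] v=[-0.5114]
Step 11: x=[5.6177] v=[-0.4512]
Step 12: x=[5.5246] v=[-0.3726]
Step 13: x=[5.4549] v=[-0.2788]
Step 14: x=[5.4115] v=[-0.1736]
Step 15: x=[5.3962] v=[-0.0614]
Step 16: x=[5.4096] v=[0.0534]
First v>=0 after going negative at step 16, time=4.0000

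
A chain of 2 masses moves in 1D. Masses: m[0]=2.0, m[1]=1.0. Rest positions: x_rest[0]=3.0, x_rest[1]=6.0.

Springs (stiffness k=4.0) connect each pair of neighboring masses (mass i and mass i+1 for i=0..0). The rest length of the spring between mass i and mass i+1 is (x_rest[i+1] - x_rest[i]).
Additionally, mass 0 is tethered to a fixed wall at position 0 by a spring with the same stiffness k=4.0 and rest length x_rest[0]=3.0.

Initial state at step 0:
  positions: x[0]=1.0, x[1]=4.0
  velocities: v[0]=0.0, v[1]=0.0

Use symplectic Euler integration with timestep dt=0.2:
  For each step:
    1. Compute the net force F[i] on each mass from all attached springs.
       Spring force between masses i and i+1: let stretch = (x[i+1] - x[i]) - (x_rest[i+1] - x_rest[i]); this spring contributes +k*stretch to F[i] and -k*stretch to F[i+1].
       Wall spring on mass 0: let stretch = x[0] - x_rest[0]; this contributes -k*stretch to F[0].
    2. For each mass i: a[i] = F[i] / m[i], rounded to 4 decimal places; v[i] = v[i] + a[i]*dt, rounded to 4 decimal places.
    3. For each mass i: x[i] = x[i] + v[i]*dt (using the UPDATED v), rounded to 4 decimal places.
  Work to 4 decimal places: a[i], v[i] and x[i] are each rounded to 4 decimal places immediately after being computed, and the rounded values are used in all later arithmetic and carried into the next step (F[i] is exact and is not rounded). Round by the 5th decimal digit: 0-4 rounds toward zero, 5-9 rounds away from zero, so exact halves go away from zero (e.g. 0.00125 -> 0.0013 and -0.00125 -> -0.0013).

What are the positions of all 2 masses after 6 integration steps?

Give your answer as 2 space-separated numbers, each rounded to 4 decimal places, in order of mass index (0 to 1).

Answer: 3.0151 5.2003

Derivation:
Step 0: x=[1.0000 4.0000] v=[0.0000 0.0000]
Step 1: x=[1.1600 4.0000] v=[0.8000 0.0000]
Step 2: x=[1.4544 4.0256] v=[1.4720 0.1280]
Step 3: x=[1.8381 4.1198] v=[1.9187 0.4710]
Step 4: x=[2.2573 4.3289] v=[2.0961 1.0456]
Step 5: x=[2.6617 4.6866] v=[2.0218 1.7883]
Step 6: x=[3.0151 5.2003] v=[1.7671 2.5684]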